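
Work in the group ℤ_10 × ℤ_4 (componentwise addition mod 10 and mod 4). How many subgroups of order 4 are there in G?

3

|G| = 40 and 4 | 40, so subgroups of order 4 are possible by Lagrange.
The subgroups of order 4 are: {(0,0), (0,1), (0,2), (0,3)}; {(0,0), (0,2), (5,0), (5,2)}; {(0,0), (0,2), (5,1), (5,3)}.
So G has 3 subgroups of order 4.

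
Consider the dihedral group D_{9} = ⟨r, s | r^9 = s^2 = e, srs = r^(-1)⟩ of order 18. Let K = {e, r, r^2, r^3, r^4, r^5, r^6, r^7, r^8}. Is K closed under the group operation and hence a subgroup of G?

|K| = 9 divides |G| = 18, consistent with Lagrange.
K contains the identity, every element's inverse is in K, and K is closed under ·: it is a subgroup.
In fact K = ⟨r^4⟩.

Yes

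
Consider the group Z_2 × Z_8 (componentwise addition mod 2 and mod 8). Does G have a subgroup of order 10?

10 does not divide |G| = 16, so by Lagrange no subgroup of order 10 exists.

No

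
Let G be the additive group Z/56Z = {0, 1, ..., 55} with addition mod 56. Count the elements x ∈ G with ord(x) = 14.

6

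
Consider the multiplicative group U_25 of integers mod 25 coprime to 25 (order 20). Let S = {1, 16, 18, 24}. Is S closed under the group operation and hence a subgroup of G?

16 ∈ S but its inverse 11 ∉ S, so S is not a subgroup.

No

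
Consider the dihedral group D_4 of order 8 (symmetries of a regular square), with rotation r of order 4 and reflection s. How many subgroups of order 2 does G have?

|G| = 8 and 2 | 8, so subgroups of order 2 are possible by Lagrange.
The subgroups of order 2 are: {e, r^2}; {e, r^2s}; {e, r^3s}; {e, rs}; … (5 in all).
So G has 5 subgroups of order 2.

5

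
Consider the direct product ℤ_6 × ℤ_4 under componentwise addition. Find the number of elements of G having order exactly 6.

6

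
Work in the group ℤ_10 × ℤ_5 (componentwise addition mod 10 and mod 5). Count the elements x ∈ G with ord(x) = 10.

An element (a,b) has order lcm(ord(a), ord(b)); count pairs with lcm equal to 10.
Enumerating gives 24 such elements.

24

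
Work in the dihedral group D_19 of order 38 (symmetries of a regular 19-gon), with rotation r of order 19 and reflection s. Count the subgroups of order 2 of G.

19

|G| = 38 and 2 | 38, so subgroups of order 2 are possible by Lagrange.
The subgroups of order 2 are: {e, r^10s}; {e, r^11s}; {e, r^12s}; {e, r^13s}; … (19 in all).
So G has 19 subgroups of order 2.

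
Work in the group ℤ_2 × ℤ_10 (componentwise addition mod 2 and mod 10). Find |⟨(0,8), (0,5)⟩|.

10

|⟨(0,8)⟩| = 5 and |⟨(0,5)⟩| = 2, so |H| is a multiple of lcm(5, 2) = 10 and divides |G| = 20.
Closing under the operation: H = {(0,0), (0,1), (0,2), (0,3), (0,4), (0,5), (0,6), (0,7), (0,8), (0,9)}, so |H| = 10.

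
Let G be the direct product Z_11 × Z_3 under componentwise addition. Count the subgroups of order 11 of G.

1

|G| = 33 and 11 | 33, so subgroups of order 11 are possible by Lagrange.
The subgroups of order 11 are: {(0,0), (1,0), (2,0), (3,0), (4,0), (5,0), (6,0), (7,0), (8,0), (9,0), (10,0)}.
So G has 1 subgroup of order 11.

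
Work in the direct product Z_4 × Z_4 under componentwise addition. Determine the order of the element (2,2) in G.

2

The order of (2,2) in Z_4 × Z_4 is lcm(ord(2) in Z_4, ord(2) in Z_4).
ord(2) = 2 and ord(2) = 2, so |⟨(2,2)⟩| = lcm(2, 2) = 2.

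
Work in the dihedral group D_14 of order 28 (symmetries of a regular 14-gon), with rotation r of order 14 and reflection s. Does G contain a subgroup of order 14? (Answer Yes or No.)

Yes

14 | 28. A subgroup of order 14 is {e, r, r^2, r^3, r^4, r^5, r^6, r^7, r^8, r^9, r^10, r^11, r^12, r^13}.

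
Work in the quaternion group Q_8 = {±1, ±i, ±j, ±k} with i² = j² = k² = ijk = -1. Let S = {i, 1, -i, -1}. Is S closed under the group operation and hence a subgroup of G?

|S| = 4 divides |G| = 8, consistent with Lagrange.
S contains the identity, every element's inverse is in S, and S is closed under ·: it is a subgroup.
In fact S = ⟨-i⟩.

Yes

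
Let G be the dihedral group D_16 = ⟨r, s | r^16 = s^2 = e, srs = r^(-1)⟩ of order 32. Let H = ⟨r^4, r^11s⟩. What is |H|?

8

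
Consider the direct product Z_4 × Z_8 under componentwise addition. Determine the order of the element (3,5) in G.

The order of (3,5) in Z_4 × Z_8 is lcm(ord(3) in Z_4, ord(5) in Z_8).
ord(3) = 4 and ord(5) = 8, so |⟨(3,5)⟩| = lcm(4, 8) = 8.

8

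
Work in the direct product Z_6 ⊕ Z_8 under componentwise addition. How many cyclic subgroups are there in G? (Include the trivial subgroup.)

Each element a generates a cyclic subgroup ⟨a⟩; distinct elements may generate the same one (a cyclic group of order d has φ(d) generators).
Cyclic subgroups by order — order 1: 1; order 2: 3; order 3: 1; order 4: 2; order 6: 3; order 8: 2; order 12: 2; order 24: 2.
Total: 16.

16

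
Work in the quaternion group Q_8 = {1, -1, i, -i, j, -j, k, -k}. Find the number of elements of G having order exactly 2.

1

The elements of order 2 are: -1.
That's 1.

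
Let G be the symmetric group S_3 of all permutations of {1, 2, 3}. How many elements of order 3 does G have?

The elements of order 3 are: (1 2 3), (1 3 2).
That's 2.

2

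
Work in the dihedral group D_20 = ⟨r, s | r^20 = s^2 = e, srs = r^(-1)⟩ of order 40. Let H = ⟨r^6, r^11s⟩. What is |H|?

20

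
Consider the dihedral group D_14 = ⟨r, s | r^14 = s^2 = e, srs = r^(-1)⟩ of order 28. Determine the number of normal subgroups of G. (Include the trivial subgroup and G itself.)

G has 28 subgroups. Checking conjugation-invariance by order — order 1: 1/1 normal; order 2: 1/15 normal; order 4: 0/7 normal; order 7: 1/1 normal; order 14: 3/3 normal; order 28: 1/1 normal.
Total normal subgroups: 7.

7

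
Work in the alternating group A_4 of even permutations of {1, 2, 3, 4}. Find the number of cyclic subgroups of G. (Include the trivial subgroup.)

8

Each element a generates a cyclic subgroup ⟨a⟩; distinct elements may generate the same one (a cyclic group of order d has φ(d) generators).
Cyclic subgroups by order — order 1: 1; order 2: 3; order 3: 4.
Total: 8.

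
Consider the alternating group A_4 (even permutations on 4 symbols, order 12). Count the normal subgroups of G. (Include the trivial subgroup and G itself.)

3

G has 10 subgroups. Checking conjugation-invariance by order — order 1: 1/1 normal; order 2: 0/3 normal; order 3: 0/4 normal; order 4: 1/1 normal; order 12: 1/1 normal.
Total normal subgroups: 3.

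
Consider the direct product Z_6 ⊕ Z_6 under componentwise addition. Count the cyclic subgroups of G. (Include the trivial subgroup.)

20

Each element a generates a cyclic subgroup ⟨a⟩; distinct elements may generate the same one (a cyclic group of order d has φ(d) generators).
Cyclic subgroups by order — order 1: 1; order 2: 3; order 3: 4; order 6: 12.
Total: 20.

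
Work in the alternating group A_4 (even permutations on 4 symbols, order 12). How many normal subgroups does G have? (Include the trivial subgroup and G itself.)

G has 10 subgroups. Checking conjugation-invariance by order — order 1: 1/1 normal; order 2: 0/3 normal; order 3: 0/4 normal; order 4: 1/1 normal; order 12: 1/1 normal.
Total normal subgroups: 3.

3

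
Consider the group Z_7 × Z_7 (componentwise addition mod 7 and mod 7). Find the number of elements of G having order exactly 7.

An element (a,b) has order lcm(ord(a), ord(b)); count pairs with lcm equal to 7.
Enumerating gives 48 such elements.

48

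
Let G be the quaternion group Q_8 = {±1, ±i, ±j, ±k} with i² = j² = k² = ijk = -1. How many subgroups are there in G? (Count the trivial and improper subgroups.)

6

|G| = 8, so by Lagrange every subgroup order divides 8. Divisors: 1, 2, 4, 8.
Subgroups by order — order 1: 1; order 2: 1; order 4: 3; order 8: 1.
Total: 1 + 1 + 3 + 1 = 6.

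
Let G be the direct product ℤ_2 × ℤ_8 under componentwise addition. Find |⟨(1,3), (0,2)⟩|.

8

|⟨(1,3)⟩| = 8 and |⟨(0,2)⟩| = 4, so |H| is a multiple of lcm(8, 4) = 8 and divides |G| = 16.
Closing under the operation: H = {(0,0), (0,2), (0,4), (0,6), (1,1), (1,3), (1,5), (1,7)}, so |H| = 8.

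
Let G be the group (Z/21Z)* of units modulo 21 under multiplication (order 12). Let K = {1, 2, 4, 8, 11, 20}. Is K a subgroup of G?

4 ∈ K but its inverse 16 ∉ K, so K is not a subgroup.

No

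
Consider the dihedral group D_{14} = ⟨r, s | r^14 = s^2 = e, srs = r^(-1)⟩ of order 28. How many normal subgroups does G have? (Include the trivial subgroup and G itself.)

G has 28 subgroups. Checking conjugation-invariance by order — order 1: 1/1 normal; order 2: 1/15 normal; order 4: 0/7 normal; order 7: 1/1 normal; order 14: 3/3 normal; order 28: 1/1 normal.
Total normal subgroups: 7.

7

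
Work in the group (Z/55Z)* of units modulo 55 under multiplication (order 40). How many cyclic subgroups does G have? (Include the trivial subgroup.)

Group the elements of G by the cyclic subgroup they generate; each cyclic subgroup of order d accounts for φ(d) elements.
Cyclic subgroups by order — order 1: 1; order 2: 3; order 4: 2; order 5: 1; order 10: 3; order 20: 2.
Total: 12.

12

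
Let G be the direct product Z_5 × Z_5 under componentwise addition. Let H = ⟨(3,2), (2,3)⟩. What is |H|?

5

|⟨(3,2)⟩| = 5 and |⟨(2,3)⟩| = 5, so |H| is a multiple of lcm(5, 5) = 5 and divides |G| = 25.
Closing under the operation: H = {(0,0), (1,4), (2,3), (3,2), (4,1)}, so |H| = 5.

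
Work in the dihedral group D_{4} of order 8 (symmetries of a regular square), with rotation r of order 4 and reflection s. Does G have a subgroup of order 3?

No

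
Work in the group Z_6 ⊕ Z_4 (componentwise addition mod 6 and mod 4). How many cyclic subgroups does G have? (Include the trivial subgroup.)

Each element a generates a cyclic subgroup ⟨a⟩; distinct elements may generate the same one (a cyclic group of order d has φ(d) generators).
Cyclic subgroups by order — order 1: 1; order 2: 3; order 3: 1; order 4: 2; order 6: 3; order 12: 2.
Total: 12.

12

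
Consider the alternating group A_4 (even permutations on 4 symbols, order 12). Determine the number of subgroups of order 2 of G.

|G| = 12 and 2 | 12, so subgroups of order 2 are possible by Lagrange.
The subgroups of order 2 are: {e, (1 2)(3 4)}; {e, (1 3)(2 4)}; {e, (1 4)(2 3)}.
So G has 3 subgroups of order 2.

3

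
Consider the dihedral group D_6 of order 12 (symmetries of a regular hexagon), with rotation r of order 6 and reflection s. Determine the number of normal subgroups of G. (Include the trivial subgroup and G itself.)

G has 16 subgroups. Checking conjugation-invariance by order — order 1: 1/1 normal; order 2: 1/7 normal; order 3: 1/1 normal; order 4: 0/3 normal; order 6: 3/3 normal; order 12: 1/1 normal.
Total normal subgroups: 7.

7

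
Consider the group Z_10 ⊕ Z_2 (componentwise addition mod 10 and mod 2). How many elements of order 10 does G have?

12

An element (a,b) has order lcm(ord(a), ord(b)); count pairs with lcm equal to 10.
Enumerating gives 12 such elements.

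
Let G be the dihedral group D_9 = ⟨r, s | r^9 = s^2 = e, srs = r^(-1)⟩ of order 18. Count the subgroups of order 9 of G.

|G| = 18 and 9 | 18, so subgroups of order 9 are possible by Lagrange.
The subgroups of order 9 are: {e, r, r^2, r^3, r^4, r^5, r^6, r^7, r^8}.
So G has 1 subgroup of order 9.

1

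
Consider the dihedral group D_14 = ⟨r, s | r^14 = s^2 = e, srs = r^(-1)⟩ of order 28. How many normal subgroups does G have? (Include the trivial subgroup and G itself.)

7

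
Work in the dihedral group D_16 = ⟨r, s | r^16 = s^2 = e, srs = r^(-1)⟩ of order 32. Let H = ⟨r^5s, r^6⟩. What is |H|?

16

|⟨r^5s⟩| = 2 and |⟨r^6⟩| = 8, so |H| is a multiple of lcm(2, 8) = 8 and divides |G| = 32.
Closing under the operation: H = {e, r^2, r^4, r^6, r^8, r^10, r^12, r^14, rs, r^3s, r^5s, r^7s, r^9s, r^11s, r^13s, r^15s}, so |H| = 16.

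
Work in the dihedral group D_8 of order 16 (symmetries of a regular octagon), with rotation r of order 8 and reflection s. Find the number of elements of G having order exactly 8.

The elements of order 8 are: r, r^3, r^5, r^7.
That's 4.

4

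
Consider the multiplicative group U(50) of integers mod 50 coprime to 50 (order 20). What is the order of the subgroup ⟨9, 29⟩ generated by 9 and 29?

10

|⟨9⟩| = 10 and |⟨29⟩| = 10, so |H| is a multiple of lcm(10, 10) = 10 and divides |G| = 20.
Closing under the operation: H = {1, 9, 11, 19, 21, 29, 31, 39, 41, 49}, so |H| = 10.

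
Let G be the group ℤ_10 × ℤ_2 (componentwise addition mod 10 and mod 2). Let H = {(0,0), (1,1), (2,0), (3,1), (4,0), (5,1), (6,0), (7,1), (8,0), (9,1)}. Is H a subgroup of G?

Yes

|H| = 10 divides |G| = 20, consistent with Lagrange.
H contains the identity, every element's inverse is in H, and H is closed under +: it is a subgroup.
In fact H = ⟨(7,1)⟩.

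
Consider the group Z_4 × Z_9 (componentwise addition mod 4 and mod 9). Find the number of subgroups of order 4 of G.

1

|G| = 36 and 4 | 36, so subgroups of order 4 are possible by Lagrange.
The subgroups of order 4 are: {(0,0), (1,0), (2,0), (3,0)}.
So G has 1 subgroup of order 4.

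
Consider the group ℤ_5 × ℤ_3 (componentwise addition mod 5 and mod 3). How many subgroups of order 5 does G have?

1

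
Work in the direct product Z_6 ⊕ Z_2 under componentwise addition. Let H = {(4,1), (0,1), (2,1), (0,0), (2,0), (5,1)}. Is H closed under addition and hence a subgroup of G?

(2,0) ∈ H but its inverse (4,0) ∉ H, so H is not a subgroup.

No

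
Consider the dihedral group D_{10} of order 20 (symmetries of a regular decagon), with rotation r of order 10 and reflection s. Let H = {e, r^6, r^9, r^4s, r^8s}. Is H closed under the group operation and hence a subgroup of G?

No

r^9 ∈ H but its inverse r ∉ H, so H is not a subgroup.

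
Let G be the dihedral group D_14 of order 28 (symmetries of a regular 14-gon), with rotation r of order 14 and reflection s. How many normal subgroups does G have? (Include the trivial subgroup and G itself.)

G has 28 subgroups. Checking conjugation-invariance by order — order 1: 1/1 normal; order 2: 1/15 normal; order 4: 0/7 normal; order 7: 1/1 normal; order 14: 3/3 normal; order 28: 1/1 normal.
Total normal subgroups: 7.

7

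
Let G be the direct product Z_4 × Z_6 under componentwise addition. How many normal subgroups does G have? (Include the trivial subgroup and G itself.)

G is abelian, so every subgroup is normal.
G has 16 subgroups in total, hence 16 normal subgroups.

16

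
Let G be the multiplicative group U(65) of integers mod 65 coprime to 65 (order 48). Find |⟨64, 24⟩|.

|⟨64⟩| = 2 and |⟨24⟩| = 12, so |H| is a multiple of lcm(2, 12) = 12 and divides |G| = 48.
Closing under the operation: H = {1, 4, 6, 9, 11, 14, 16, 19, 21, 24, 29, 31, 34, 36, 41, 44, 46, 49, 51, 54, 56, 59, 61, 64}, so |H| = 24.

24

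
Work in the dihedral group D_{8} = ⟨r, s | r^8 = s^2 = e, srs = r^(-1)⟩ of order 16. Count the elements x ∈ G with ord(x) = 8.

The elements of order 8 are: r, r^3, r^5, r^7.
That's 4.

4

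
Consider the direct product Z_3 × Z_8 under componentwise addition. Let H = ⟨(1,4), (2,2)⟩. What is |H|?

|⟨(1,4)⟩| = 6 and |⟨(2,2)⟩| = 12, so |H| is a multiple of lcm(6, 12) = 12 and divides |G| = 24.
Closing under the operation: H = {(0,0), (0,2), (0,4), (0,6), (1,0), (1,2), (1,4), (1,6), (2,0), (2,2), (2,4), (2,6)}, so |H| = 12.

12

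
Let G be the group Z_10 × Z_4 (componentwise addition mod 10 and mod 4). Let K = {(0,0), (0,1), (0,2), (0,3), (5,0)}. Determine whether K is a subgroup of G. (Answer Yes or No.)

Closure fails: (0,1) + (5,0) = (5,1) ∉ K. So K is not a subgroup.

No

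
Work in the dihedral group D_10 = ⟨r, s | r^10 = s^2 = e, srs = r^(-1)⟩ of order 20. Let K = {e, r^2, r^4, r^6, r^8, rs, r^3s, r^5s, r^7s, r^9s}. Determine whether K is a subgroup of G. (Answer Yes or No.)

|K| = 10 divides |G| = 20, consistent with Lagrange.
K contains the identity, every element's inverse is in K, and K is closed under ·: it is a subgroup.

Yes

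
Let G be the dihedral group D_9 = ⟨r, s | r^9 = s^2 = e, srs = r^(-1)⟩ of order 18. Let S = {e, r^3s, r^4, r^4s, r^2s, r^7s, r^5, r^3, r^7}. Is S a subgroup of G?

No

r^7 ∈ S but its inverse r^2 ∉ S, so S is not a subgroup.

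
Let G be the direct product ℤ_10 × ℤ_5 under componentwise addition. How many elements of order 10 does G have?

24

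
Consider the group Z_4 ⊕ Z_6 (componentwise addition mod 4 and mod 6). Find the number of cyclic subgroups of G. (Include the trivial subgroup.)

A cyclic subgroup of order d is generated by each of its φ(d) elements of order d, so the cyclic subgroups of order d number (#elements of order d)/φ(d).
Cyclic subgroups by order — order 1: 1; order 2: 3; order 3: 1; order 4: 2; order 6: 3; order 12: 2.
Total: 12.

12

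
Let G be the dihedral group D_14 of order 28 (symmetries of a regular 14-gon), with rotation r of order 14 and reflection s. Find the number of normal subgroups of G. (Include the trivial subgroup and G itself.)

7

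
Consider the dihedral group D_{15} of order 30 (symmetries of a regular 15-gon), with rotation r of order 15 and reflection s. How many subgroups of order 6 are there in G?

5

|G| = 30 and 6 | 30, so subgroups of order 6 are possible by Lagrange.
The subgroups of order 6 are: {e, r^5, r^10, s, r^5s, r^10s}; {e, r^5, r^10, rs, r^6s, r^11s}; {e, r^5, r^10, r^2s, r^7s, r^12s}; {e, r^5, r^10, r^3s, r^8s, r^13s}; … (5 in all).
So G has 5 subgroups of order 6.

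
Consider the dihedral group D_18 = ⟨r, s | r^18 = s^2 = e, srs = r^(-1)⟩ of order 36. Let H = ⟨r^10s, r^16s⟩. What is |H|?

6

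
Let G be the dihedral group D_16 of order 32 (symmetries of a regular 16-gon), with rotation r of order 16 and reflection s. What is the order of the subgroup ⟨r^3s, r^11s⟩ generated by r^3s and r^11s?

4

|⟨r^3s⟩| = 2 and |⟨r^11s⟩| = 2, so |H| is a multiple of lcm(2, 2) = 2 and divides |G| = 32.
Closing under the operation: H = {e, r^8, r^3s, r^11s}, so |H| = 4.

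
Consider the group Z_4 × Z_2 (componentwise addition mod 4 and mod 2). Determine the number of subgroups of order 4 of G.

3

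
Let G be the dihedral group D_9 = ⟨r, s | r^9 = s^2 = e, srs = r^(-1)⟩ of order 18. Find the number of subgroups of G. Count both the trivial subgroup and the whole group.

16

|G| = 18, so by Lagrange every subgroup order divides 18. Divisors: 1, 2, 3, 6, 9, 18.
Subgroups by order — order 1: 1; order 2: 9; order 3: 1; order 6: 3; order 9: 1; order 18: 1.
Total: 1 + 9 + 1 + 3 + 1 + 1 = 16.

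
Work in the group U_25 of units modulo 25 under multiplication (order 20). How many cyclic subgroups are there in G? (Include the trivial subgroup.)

A cyclic subgroup of order d is generated by each of its φ(d) elements of order d, so the cyclic subgroups of order d number (#elements of order d)/φ(d).
Cyclic subgroups by order — order 1: 1; order 2: 1; order 4: 1; order 5: 1; order 10: 1; order 20: 1.
Total: 6.

6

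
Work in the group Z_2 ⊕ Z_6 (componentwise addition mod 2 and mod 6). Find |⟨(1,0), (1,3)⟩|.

4

|⟨(1,0)⟩| = 2 and |⟨(1,3)⟩| = 2, so |H| is a multiple of lcm(2, 2) = 2 and divides |G| = 12.
Closing under the operation: H = {(0,0), (0,3), (1,0), (1,3)}, so |H| = 4.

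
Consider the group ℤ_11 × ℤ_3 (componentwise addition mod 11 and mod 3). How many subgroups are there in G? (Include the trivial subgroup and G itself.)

4

|G| = 33, so by Lagrange every subgroup order divides 33. Divisors: 1, 3, 11, 33.
Subgroups by order — order 1: 1; order 3: 1; order 11: 1; order 33: 1.
Total: 1 + 1 + 1 + 1 = 4.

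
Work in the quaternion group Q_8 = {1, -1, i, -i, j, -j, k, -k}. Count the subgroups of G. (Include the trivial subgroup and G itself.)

|G| = 8, so by Lagrange every subgroup order divides 8. Divisors: 1, 2, 4, 8.
Subgroups by order — order 1: 1; order 2: 1; order 4: 3; order 8: 1.
Total: 1 + 1 + 3 + 1 = 6.

6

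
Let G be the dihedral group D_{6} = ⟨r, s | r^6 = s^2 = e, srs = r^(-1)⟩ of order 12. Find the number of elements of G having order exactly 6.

The elements of order 6 are: r, r^5.
That's 2.

2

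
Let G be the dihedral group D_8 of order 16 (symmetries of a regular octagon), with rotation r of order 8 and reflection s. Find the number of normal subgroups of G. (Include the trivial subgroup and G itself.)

7

G has 19 subgroups. Checking conjugation-invariance by order — order 1: 1/1 normal; order 2: 1/9 normal; order 4: 1/5 normal; order 8: 3/3 normal; order 16: 1/1 normal.
Total normal subgroups: 7.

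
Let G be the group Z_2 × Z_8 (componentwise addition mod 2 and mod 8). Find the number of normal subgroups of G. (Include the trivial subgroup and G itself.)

11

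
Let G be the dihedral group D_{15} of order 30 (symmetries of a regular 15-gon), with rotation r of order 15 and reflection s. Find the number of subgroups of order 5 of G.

1

|G| = 30 and 5 | 30, so subgroups of order 5 are possible by Lagrange.
The subgroups of order 5 are: {e, r^3, r^6, r^9, r^12}.
So G has 1 subgroup of order 5.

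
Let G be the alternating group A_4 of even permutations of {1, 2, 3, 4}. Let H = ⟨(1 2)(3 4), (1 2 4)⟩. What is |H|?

12

|⟨(1 2)(3 4)⟩| = 2 and |⟨(1 2 4)⟩| = 3, so |H| is a multiple of lcm(2, 3) = 6 and divides |G| = 12.
Closing {(1 2)(3 4), (1 2 4)} under the group operation gives all of G, so |H| = 12.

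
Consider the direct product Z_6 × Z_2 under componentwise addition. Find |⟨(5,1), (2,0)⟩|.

|⟨(5,1)⟩| = 6 and |⟨(2,0)⟩| = 3, so |H| is a multiple of lcm(6, 3) = 6 and divides |G| = 12.
Closing under the operation: H = {(0,0), (1,1), (2,0), (3,1), (4,0), (5,1)}, so |H| = 6.

6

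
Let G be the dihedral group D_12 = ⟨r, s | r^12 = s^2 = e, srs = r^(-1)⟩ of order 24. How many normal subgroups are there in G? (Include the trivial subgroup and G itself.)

9

G has 34 subgroups. Checking conjugation-invariance by order — order 1: 1/1 normal; order 2: 1/13 normal; order 3: 1/1 normal; order 4: 1/7 normal; order 6: 1/5 normal; order 8: 0/3 normal; order 12: 3/3 normal; order 24: 1/1 normal.
Total normal subgroups: 9.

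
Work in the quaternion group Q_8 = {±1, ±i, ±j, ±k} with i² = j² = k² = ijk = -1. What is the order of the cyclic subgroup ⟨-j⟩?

Computing powers of -j: the smallest k with (-j)^k = e is k = 4.

4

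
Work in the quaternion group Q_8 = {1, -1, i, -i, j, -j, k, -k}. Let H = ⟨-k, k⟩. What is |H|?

|⟨-k⟩| = 4 and |⟨k⟩| = 4, so |H| is a multiple of lcm(4, 4) = 4 and divides |G| = 8.
Closing under the operation: H = {1, -1, k, -k}, so |H| = 4.

4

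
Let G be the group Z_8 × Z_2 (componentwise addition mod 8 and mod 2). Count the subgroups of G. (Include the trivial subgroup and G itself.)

11

|G| = 16, so by Lagrange every subgroup order divides 16. Divisors: 1, 2, 4, 8, 16.
Subgroups by order — order 1: 1; order 2: 3; order 4: 3; order 8: 3; order 16: 1.
Total: 1 + 3 + 3 + 3 + 1 = 11.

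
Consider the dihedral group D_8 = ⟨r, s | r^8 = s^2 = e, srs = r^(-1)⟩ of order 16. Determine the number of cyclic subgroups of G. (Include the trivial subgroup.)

Group the elements of G by the cyclic subgroup they generate; each cyclic subgroup of order d accounts for φ(d) elements.
Cyclic subgroups by order — order 1: 1; order 2: 9; order 4: 1; order 8: 1.
Total: 12.

12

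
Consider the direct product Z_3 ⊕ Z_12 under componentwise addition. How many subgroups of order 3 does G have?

4

|G| = 36 and 3 | 36, so subgroups of order 3 are possible by Lagrange.
The subgroups of order 3 are: {(0,0), (0,4), (0,8)}; {(0,0), (1,0), (2,0)}; {(0,0), (1,4), (2,8)}; {(0,0), (1,8), (2,4)}.
So G has 4 subgroups of order 3.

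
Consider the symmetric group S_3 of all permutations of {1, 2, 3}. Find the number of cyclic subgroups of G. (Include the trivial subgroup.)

A cyclic subgroup of order d is generated by each of its φ(d) elements of order d, so the cyclic subgroups of order d number (#elements of order d)/φ(d).
Cyclic subgroups by order — order 1: 1; order 2: 3; order 3: 1.
Total: 5.

5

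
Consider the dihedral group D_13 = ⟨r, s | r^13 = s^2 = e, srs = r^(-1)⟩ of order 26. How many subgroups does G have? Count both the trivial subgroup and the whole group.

16

|G| = 26, so by Lagrange every subgroup order divides 26. Divisors: 1, 2, 13, 26.
Subgroups by order — order 1: 1; order 2: 13; order 13: 1; order 26: 1.
Total: 1 + 13 + 1 + 1 = 16.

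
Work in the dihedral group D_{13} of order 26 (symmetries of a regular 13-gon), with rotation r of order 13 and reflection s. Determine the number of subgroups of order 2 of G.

13

|G| = 26 and 2 | 26, so subgroups of order 2 are possible by Lagrange.
The subgroups of order 2 are: {e, r^10s}; {e, r^11s}; {e, r^12s}; {e, r^2s}; … (13 in all).
So G has 13 subgroups of order 2.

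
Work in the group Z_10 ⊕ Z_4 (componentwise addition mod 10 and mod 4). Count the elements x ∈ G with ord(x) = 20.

An element (a,b) has order lcm(ord(a), ord(b)); count pairs with lcm equal to 20.
Enumerating gives 16 such elements.

16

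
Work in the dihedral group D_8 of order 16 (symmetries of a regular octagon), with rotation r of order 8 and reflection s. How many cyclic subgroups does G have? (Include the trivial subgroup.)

12

Each element a generates a cyclic subgroup ⟨a⟩; distinct elements may generate the same one (a cyclic group of order d has φ(d) generators).
Cyclic subgroups by order — order 1: 1; order 2: 9; order 4: 1; order 8: 1.
Total: 12.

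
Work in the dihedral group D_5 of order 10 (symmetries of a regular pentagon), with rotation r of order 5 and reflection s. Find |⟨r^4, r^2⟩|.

5

|⟨r^4⟩| = 5 and |⟨r^2⟩| = 5, so |H| is a multiple of lcm(5, 5) = 5 and divides |G| = 10.
Closing under the operation: H = {e, r, r^2, r^3, r^4}, so |H| = 5.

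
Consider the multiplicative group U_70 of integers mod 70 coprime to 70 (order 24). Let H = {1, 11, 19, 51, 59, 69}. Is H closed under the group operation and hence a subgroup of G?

Yes

|H| = 6 divides |G| = 24, consistent with Lagrange.
H contains the identity, every element's inverse is in H, and H is closed under ·: it is a subgroup.
In fact H = ⟨19⟩.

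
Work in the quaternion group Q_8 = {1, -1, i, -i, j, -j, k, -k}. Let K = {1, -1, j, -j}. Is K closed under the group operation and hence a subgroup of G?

Yes

|K| = 4 divides |G| = 8, consistent with Lagrange.
K contains the identity, every element's inverse is in K, and K is closed under ·: it is a subgroup.
In fact K = ⟨j⟩.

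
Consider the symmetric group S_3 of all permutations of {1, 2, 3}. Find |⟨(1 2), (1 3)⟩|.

6

|⟨(1 2)⟩| = 2 and |⟨(1 3)⟩| = 2, so |H| is a multiple of lcm(2, 2) = 2 and divides |G| = 6.
Closing {(1 2), (1 3)} under the group operation gives all of G, so |H| = 6.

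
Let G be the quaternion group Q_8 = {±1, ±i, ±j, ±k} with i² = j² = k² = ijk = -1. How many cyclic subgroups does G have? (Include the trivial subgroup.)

Each element a generates a cyclic subgroup ⟨a⟩; distinct elements may generate the same one (a cyclic group of order d has φ(d) generators).
Cyclic subgroups by order — order 1: 1; order 2: 1; order 4: 3.
Total: 5.

5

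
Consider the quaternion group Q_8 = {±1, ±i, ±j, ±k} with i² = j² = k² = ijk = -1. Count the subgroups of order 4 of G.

|G| = 8 and 4 | 8, so subgroups of order 4 are possible by Lagrange.
The subgroups of order 4 are: {1, -1, i, -i}; {1, -1, j, -j}; {1, -1, k, -k}.
So G has 3 subgroups of order 4.

3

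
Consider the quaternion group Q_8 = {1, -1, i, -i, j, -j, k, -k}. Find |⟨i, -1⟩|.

4

|⟨i⟩| = 4 and |⟨-1⟩| = 2, so |H| is a multiple of lcm(4, 2) = 4 and divides |G| = 8.
Closing under the operation: H = {1, -1, i, -i}, so |H| = 4.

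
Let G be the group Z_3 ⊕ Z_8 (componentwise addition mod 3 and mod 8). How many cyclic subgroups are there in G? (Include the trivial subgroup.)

8

Each element a generates a cyclic subgroup ⟨a⟩; distinct elements may generate the same one (a cyclic group of order d has φ(d) generators).
Cyclic subgroups by order — order 1: 1; order 2: 1; order 3: 1; order 4: 1; order 6: 1; order 8: 1; order 12: 1; order 24: 1.
Total: 8.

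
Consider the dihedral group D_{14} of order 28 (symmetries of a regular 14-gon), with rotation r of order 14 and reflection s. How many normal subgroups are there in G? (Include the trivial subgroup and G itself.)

7

G has 28 subgroups. Checking conjugation-invariance by order — order 1: 1/1 normal; order 2: 1/15 normal; order 4: 0/7 normal; order 7: 1/1 normal; order 14: 3/3 normal; order 28: 1/1 normal.
Total normal subgroups: 7.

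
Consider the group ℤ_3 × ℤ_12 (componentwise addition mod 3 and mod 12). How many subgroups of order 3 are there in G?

4

|G| = 36 and 3 | 36, so subgroups of order 3 are possible by Lagrange.
The subgroups of order 3 are: {(0,0), (0,4), (0,8)}; {(0,0), (1,0), (2,0)}; {(0,0), (1,4), (2,8)}; {(0,0), (1,8), (2,4)}.
So G has 4 subgroups of order 3.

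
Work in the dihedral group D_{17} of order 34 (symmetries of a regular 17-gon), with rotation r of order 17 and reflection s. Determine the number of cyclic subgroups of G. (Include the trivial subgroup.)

19

A cyclic subgroup of order d is generated by each of its φ(d) elements of order d, so the cyclic subgroups of order d number (#elements of order d)/φ(d).
Cyclic subgroups by order — order 1: 1; order 2: 17; order 17: 1.
Total: 19.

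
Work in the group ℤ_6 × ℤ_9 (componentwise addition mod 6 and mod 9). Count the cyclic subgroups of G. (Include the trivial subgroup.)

16

Each element a generates a cyclic subgroup ⟨a⟩; distinct elements may generate the same one (a cyclic group of order d has φ(d) generators).
Cyclic subgroups by order — order 1: 1; order 2: 1; order 3: 4; order 6: 4; order 9: 3; order 18: 3.
Total: 16.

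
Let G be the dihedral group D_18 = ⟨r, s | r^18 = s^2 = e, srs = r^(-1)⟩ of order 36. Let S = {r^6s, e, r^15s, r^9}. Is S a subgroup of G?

Yes

|S| = 4 divides |G| = 36, consistent with Lagrange.
S contains the identity, every element's inverse is in S, and S is closed under ·: it is a subgroup.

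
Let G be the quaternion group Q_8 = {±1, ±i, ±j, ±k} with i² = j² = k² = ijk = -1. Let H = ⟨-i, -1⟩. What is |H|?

|⟨-i⟩| = 4 and |⟨-1⟩| = 2, so |H| is a multiple of lcm(4, 2) = 4 and divides |G| = 8.
Closing under the operation: H = {1, -1, i, -i}, so |H| = 4.

4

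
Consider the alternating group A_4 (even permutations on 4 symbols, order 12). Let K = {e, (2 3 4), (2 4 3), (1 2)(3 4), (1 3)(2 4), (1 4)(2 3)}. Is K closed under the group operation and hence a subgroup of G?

Closure fails: (2 4 3) ∘ (1 2)(3 4) = (1 4 2) ∉ K. So K is not a subgroup.

No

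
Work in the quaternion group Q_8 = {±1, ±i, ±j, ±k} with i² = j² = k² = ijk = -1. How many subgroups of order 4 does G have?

|G| = 8 and 4 | 8, so subgroups of order 4 are possible by Lagrange.
The subgroups of order 4 are: {1, -1, i, -i}; {1, -1, j, -j}; {1, -1, k, -k}.
So G has 3 subgroups of order 4.

3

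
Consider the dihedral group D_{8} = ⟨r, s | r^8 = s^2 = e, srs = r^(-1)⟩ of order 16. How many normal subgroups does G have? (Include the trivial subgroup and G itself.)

7

G has 19 subgroups. Checking conjugation-invariance by order — order 1: 1/1 normal; order 2: 1/9 normal; order 4: 1/5 normal; order 8: 3/3 normal; order 16: 1/1 normal.
Total normal subgroups: 7.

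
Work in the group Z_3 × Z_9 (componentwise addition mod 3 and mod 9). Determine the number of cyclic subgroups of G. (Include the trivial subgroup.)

A cyclic subgroup of order d is generated by each of its φ(d) elements of order d, so the cyclic subgroups of order d number (#elements of order d)/φ(d).
Cyclic subgroups by order — order 1: 1; order 3: 4; order 9: 3.
Total: 8.

8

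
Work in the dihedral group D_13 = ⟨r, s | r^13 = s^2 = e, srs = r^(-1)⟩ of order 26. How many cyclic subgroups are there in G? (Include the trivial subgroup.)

Group the elements of G by the cyclic subgroup they generate; each cyclic subgroup of order d accounts for φ(d) elements.
Cyclic subgroups by order — order 1: 1; order 2: 13; order 13: 1.
Total: 15.

15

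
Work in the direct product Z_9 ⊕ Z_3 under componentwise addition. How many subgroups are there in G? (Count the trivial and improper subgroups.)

|G| = 27, so by Lagrange every subgroup order divides 27. Divisors: 1, 3, 9, 27.
Subgroups by order — order 1: 1; order 3: 4; order 9: 4; order 27: 1.
Total: 1 + 4 + 4 + 1 = 10.

10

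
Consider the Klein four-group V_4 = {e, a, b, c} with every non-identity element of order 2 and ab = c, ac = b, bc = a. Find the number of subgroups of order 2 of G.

3

|G| = 4 and 2 | 4, so subgroups of order 2 are possible by Lagrange.
The subgroups of order 2 are: {e, a}; {e, b}; {e, c}.
So G has 3 subgroups of order 2.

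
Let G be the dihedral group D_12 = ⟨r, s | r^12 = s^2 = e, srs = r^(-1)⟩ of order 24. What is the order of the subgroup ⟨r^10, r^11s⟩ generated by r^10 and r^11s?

|⟨r^10⟩| = 6 and |⟨r^11s⟩| = 2, so |H| is a multiple of lcm(6, 2) = 6 and divides |G| = 24.
Closing under the operation: H = {e, r^2, r^4, r^6, r^8, r^10, rs, r^3s, r^5s, r^7s, r^9s, r^11s}, so |H| = 12.

12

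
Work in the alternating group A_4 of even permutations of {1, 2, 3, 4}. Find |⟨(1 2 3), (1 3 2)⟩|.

3

|⟨(1 2 3)⟩| = 3 and |⟨(1 3 2)⟩| = 3, so |H| is a multiple of lcm(3, 3) = 3 and divides |G| = 12.
Closing under the operation: H = {e, (1 2 3), (1 3 2)}, so |H| = 3.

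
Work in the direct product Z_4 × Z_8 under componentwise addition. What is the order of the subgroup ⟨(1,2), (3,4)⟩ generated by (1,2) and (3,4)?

16

|⟨(1,2)⟩| = 4 and |⟨(3,4)⟩| = 4, so |H| is a multiple of lcm(4, 4) = 4 and divides |G| = 32.
Closing under the operation: H = {(0,0), (0,2), (0,4), (0,6), (1,0), (1,2), (1,4), (1,6), (2,0), (2,2), (2,4), (2,6), (3,0), (3,2), (3,4), (3,6)}, so |H| = 16.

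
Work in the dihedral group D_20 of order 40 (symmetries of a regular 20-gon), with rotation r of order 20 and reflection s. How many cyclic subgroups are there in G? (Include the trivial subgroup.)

26

A cyclic subgroup of order d is generated by each of its φ(d) elements of order d, so the cyclic subgroups of order d number (#elements of order d)/φ(d).
Cyclic subgroups by order — order 1: 1; order 2: 21; order 4: 1; order 5: 1; order 10: 1; order 20: 1.
Total: 26.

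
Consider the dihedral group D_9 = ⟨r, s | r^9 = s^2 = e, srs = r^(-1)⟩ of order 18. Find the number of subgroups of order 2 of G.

|G| = 18 and 2 | 18, so subgroups of order 2 are possible by Lagrange.
The subgroups of order 2 are: {e, r^2s}; {e, r^3s}; {e, r^4s}; {e, r^5s}; … (9 in all).
So G has 9 subgroups of order 2.

9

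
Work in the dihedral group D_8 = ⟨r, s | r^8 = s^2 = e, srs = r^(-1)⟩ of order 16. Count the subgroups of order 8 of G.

|G| = 16 and 8 | 16, so subgroups of order 8 are possible by Lagrange.
The subgroups of order 8 are: {e, r, r^2, r^3, r^4, r^5, r^6, r^7}; {e, r^2, r^4, r^6, s, r^2s, r^4s, r^6s}; {e, r^2, r^4, r^6, rs, r^3s, r^5s, r^7s}.
So G has 3 subgroups of order 8.

3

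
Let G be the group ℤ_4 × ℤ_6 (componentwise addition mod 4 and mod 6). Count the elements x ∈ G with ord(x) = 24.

0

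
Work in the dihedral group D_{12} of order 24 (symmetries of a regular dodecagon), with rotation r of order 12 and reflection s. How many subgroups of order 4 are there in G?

7

|G| = 24 and 4 | 24, so subgroups of order 4 are possible by Lagrange.
The subgroups of order 4 are: {e, r^6, r^4s, r^10s}; {e, r^6, r^5s, r^11s}; {e, r^6, r^2s, r^8s}; {e, r^3, r^6, r^9}; … (7 in all).
So G has 7 subgroups of order 4.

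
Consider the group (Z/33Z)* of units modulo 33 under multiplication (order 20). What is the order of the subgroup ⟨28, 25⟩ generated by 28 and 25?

10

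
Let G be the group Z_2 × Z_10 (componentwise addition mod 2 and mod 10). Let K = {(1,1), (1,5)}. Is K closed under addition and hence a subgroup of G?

No

The identity (0,0) ∉ K, so K is not a subgroup.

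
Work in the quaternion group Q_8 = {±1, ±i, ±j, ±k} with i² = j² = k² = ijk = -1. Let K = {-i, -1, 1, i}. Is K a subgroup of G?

Yes

|K| = 4 divides |G| = 8, consistent with Lagrange.
K contains the identity, every element's inverse is in K, and K is closed under ·: it is a subgroup.
In fact K = ⟨-i⟩.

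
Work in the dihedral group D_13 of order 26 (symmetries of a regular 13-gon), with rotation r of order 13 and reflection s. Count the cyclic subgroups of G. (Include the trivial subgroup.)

15

A cyclic subgroup of order d is generated by each of its φ(d) elements of order d, so the cyclic subgroups of order d number (#elements of order d)/φ(d).
Cyclic subgroups by order — order 1: 1; order 2: 13; order 13: 1.
Total: 15.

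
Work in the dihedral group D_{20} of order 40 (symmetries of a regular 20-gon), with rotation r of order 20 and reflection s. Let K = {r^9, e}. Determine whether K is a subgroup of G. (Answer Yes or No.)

No

r^9 ∈ K but its inverse r^11 ∉ K, so K is not a subgroup.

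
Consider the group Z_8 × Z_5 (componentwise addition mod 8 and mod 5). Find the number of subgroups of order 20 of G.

|G| = 40 and 20 | 40, so subgroups of order 20 are possible by Lagrange.
The subgroups of order 20 are: {(0,0), (0,1), (0,2), (0,3), (0,4), (2,0), (2,1), (2,2), (2,3), (2,4), (4,0), (4,1), (4,2), (4,3), (4,4), (6,0), (6,1), (6,2), (6,3), (6,4)}.
So G has 1 subgroup of order 20.

1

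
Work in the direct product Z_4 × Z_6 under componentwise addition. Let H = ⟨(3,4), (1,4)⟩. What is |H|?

12

|⟨(3,4)⟩| = 12 and |⟨(1,4)⟩| = 12, so |H| is a multiple of lcm(12, 12) = 12 and divides |G| = 24.
Closing under the operation: H = {(0,0), (0,2), (0,4), (1,0), (1,2), (1,4), (2,0), (2,2), (2,4), (3,0), (3,2), (3,4)}, so |H| = 12.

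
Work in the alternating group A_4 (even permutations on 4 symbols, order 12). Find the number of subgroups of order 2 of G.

3

|G| = 12 and 2 | 12, so subgroups of order 2 are possible by Lagrange.
The subgroups of order 2 are: {e, (1 2)(3 4)}; {e, (1 3)(2 4)}; {e, (1 4)(2 3)}.
So G has 3 subgroups of order 2.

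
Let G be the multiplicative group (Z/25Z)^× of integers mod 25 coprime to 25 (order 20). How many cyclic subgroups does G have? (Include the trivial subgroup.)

6

Each element a generates a cyclic subgroup ⟨a⟩; distinct elements may generate the same one (a cyclic group of order d has φ(d) generators).
Cyclic subgroups by order — order 1: 1; order 2: 1; order 4: 1; order 5: 1; order 10: 1; order 20: 1.
Total: 6.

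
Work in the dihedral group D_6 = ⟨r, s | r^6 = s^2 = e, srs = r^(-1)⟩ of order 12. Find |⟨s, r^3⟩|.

4

|⟨s⟩| = 2 and |⟨r^3⟩| = 2, so |H| is a multiple of lcm(2, 2) = 2 and divides |G| = 12.
Closing under the operation: H = {e, r^3, s, r^3s}, so |H| = 4.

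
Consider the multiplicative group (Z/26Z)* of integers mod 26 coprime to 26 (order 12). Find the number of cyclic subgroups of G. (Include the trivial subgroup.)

6

A cyclic subgroup of order d is generated by each of its φ(d) elements of order d, so the cyclic subgroups of order d number (#elements of order d)/φ(d).
Cyclic subgroups by order — order 1: 1; order 2: 1; order 3: 1; order 4: 1; order 6: 1; order 12: 1.
Total: 6.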